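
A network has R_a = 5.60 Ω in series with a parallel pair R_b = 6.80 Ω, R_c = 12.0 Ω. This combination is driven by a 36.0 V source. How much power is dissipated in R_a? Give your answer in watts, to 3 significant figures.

Reduce the parallel pair to R_p first; the network is then a simple series string.
R_p = (6.80×12.0)/(6.80+12.0) = 4.340 Ω
R_total = 5.60 + 4.340 = 9.940 Ω
I = V / R_total = 36.0 / 9.940 = 3.622 A
R_a carries the full series current, so P = I²R.
P_R_a = (3.622)² × 5.60 = 73.45 W

73.4 W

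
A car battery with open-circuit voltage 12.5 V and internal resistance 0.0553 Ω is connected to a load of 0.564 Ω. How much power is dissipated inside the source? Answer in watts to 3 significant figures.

22.5 W

Internal loss is I²r, with I set by the total series resistance r+R.
I = ε / (r + R) = 12.5 / (0.0553 + 0.564) = 20.18 A
P_int = I² r = (20.18)² × 0.0553 = 22.53 W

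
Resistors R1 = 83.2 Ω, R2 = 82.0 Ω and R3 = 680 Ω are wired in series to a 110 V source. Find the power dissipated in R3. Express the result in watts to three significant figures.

In a series string the same current flows through every resistor — find that current, then P = I²R for the one we want.
R_total = 83.2 + 82.0 + 680 = 845.2 Ω
I = V / R_total = 110 / 845.2 = 0.1301 A
P_R3 = I² × R3 = (0.1301)² × 680 = 11.52 W

11.5 W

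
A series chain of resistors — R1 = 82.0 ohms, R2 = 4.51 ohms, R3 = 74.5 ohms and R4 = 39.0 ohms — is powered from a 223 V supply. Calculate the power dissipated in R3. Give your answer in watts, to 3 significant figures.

In a series string the same current flows through every resistor — find that current, then P = I²R for the one we want.
R_total = 82.0 + 4.51 + 74.5 + 39.0 = 200.0 Ω
I = V / R_total = 223 / 200.0 = 1.115 A
P_R3 = I² × R3 = (1.115)² × 74.5 = 92.61 W

92.6 W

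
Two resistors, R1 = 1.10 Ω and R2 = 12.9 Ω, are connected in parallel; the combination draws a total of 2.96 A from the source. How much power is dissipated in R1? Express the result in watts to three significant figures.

8.18 W

We need the common branch voltage; get it from I_total × R_eq, then P = V²/R for the branch.
1/R_eq = 1/1.10 + 1/12.9 ⇒ R_eq = 1.014 Ω
V = I_total × R_eq = 2.960 × 1.014 = 3.000 V
P_R1 = V² / R1 = (3.000)² / 1.10 = 8.183 W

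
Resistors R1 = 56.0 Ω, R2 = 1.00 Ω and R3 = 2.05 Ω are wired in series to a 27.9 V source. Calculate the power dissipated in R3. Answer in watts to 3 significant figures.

Series elements share the same current, so find I first, then use P = I²R.
R_total = 56.0 + 1.00 + 2.05 = 59.05 Ω
I = V / R_total = 27.9 / 59.05 = 0.4725 A
P_R3 = I² × R3 = (0.4725)² × 2.05 = 0.4576 W

0.458 W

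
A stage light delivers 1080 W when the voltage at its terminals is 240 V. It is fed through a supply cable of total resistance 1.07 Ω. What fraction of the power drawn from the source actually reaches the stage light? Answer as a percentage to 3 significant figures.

I = P / V = 1080 / 240 = 4.500 A through the supply cable.
P_line = I² R_line = (4.500)² × 1.07 = 21.67 W
P_source = P_load + P_line = 1080 + 21.67 = 1102 W
η = P_load / P_source = 1080 / 1102 = 0.9803

98.0 %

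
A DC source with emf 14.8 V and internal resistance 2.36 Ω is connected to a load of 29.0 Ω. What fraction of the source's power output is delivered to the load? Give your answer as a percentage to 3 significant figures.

92.5 %

Efficiency is P_load / P_total. With a series r and R sharing the same I, P = I²R for each, so η = R/(R+r).
η = R / (R + r) = 29.0 / (29.0 + 2.36) = 0.9247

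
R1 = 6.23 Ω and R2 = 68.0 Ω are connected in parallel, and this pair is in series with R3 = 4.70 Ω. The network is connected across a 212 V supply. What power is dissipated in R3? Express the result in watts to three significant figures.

1950 W

Collapse the R1‖R2 pair into one equivalent R_p; then R_p and R3 form a series string.
R_p = (6.23×68.0)/(6.23+68.0) = 5.707 Ω
R_total = R_p + 4.70 = 5.707 + 4.70 = 10.41 Ω
I = V / R_total = 212 / 10.41 = 20.37 A
R3 is the series element, so its power is I²R.
P_R3 = (20.37)² × 4.70 = 1950 W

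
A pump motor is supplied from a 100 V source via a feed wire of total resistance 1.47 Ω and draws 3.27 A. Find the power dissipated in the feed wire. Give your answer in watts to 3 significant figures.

Line loss is just I²R for the cable — we know both I and R_line directly.
The feed wire carries the full 3.27 A.
P_line = I² R_line = (3.270)² × 1.47 = 15.72 W

15.7 W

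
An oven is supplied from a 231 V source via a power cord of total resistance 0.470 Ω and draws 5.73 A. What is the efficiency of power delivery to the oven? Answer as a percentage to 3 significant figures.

The power cord carries the full 5.73 A.
P_line = I² R_line = (5.730)² × 0.470 = 15.43 W
P_source = V I = 231 × 5.730 = 1324 W; P_load = 1308 W
η = P_load / P_source = 1308 / 1324 = 0.9883

98.8 %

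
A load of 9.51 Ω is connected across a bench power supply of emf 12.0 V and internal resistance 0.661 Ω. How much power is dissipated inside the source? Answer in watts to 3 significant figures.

0.920 W

Internal loss is I²r, with I set by the total series resistance r+R.
I = ε / (r + R) = 12.0 / (0.661 + 9.51) = 1.180 A
P_int = I² r = (1.180)² × 0.661 = 0.9201 W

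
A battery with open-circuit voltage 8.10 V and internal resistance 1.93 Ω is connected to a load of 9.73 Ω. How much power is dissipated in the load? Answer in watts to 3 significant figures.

Find the circuit current first, then P = I²R for the load (series elements share I).
I = ε / (r + R) = 8.10 / (1.93 + 9.73) = 0.6947 A
P_load = I² R = (0.6947)² × 9.73 = 4.696 W

4.70 W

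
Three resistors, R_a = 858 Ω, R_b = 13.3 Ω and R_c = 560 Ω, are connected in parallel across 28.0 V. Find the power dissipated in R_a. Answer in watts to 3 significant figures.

Each parallel branch sees the full supply voltage, so P = V²/R applies directly to the target branch.
P_R_a = V² / R_a = (28.0)² / 858 Ω = 0.9138 W

0.914 W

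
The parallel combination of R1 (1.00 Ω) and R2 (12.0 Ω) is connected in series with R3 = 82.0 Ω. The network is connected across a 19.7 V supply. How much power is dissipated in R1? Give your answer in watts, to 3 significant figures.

0.0481 W

Reduce the parallel combination to a single R_p; the circuit then becomes R_p in series with the remaining resistor.
R_p = (1.00×12.0)/(1.00+12.0) = 0.9231 Ω
R_total = R_p + 82.0 = 0.9231 + 82.0 = 82.92 Ω
I = V / R_total = 19.7 / 82.92 = 0.2376 A
Voltage across the parallel pair: V_p = I × R_p = 0.2376 × 0.9231 = 0.2193 V
R1 has V_p across it, so P = V_p²/R1.
P_R1 = (0.2193)² / 1.00 = 0.04809 W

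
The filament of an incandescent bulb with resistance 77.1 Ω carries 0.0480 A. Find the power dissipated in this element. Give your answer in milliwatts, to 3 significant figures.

178 mW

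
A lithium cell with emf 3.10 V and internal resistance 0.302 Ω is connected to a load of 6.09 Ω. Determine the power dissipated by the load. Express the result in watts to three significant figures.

Find the circuit current first, then P = I²R for the load (series elements share I).
I = ε / (r + R) = 3.10 / (0.302 + 6.09) = 0.4850 A
P_load = I² R = (0.4850)² × 6.09 = 1.432 W

1.43 W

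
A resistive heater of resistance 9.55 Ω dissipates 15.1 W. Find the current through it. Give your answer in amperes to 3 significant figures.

From P = V I = I²R = V²/R, with the two given quantities we get I = √(P / R).
I = √(15.1 / 9.55) = 1.257 A

1.26 A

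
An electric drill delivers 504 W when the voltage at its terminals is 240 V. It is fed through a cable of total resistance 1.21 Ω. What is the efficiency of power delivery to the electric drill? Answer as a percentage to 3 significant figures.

I = P / V = 504 / 240 = 2.100 A through the cable.
P_line = I² R_line = (2.100)² × 1.21 = 5.336 W
P_source = P_load + P_line = 504.0 + 5.336 = 509.3 W
η = P_load / P_source = 504.0 / 509.3 = 0.9895

99.0 %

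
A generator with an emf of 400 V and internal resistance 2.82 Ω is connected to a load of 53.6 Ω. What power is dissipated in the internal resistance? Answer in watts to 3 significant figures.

142 W

r is in series with the load, so it carries the full circuit current — the loss in it is I²r.
I = ε / (r + R) = 400 / (2.82 + 53.6) = 7.090 A
P_int = I² r = (7.090)² × 2.82 = 141.7 W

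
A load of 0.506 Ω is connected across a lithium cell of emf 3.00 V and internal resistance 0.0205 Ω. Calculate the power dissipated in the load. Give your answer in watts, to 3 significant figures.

Load and internal resistance form a series loop — compute the loop current, then the load power via I²R.
I = ε / (r + R) = 3.00 / (0.0205 + 0.506) = 5.698 A
P_load = I² R = (5.698)² × 0.506 = 16.43 W

16.4 W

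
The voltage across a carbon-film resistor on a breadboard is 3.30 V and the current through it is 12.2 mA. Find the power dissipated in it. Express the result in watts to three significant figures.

V and I are known directly — P = V I, no intermediate step needed.
P = 3.30 V × 0.01220 A = 0.04026 W

0.0403 W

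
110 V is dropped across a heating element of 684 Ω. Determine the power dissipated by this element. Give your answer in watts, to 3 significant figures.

17.7 W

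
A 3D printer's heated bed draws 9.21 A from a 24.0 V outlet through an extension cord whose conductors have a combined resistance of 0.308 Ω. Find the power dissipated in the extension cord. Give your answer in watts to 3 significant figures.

26.1 W

The extension cord and load are in series, so the same current flows in both; the loss is I²R_line.
The extension cord carries the full 9.21 A.
P_line = I² R_line = (9.210)² × 0.308 = 26.13 W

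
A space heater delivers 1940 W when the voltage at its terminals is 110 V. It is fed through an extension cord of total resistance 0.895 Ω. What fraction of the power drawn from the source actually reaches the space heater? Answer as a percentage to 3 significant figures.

87.5 %

I = P / V = 1940 / 110 = 17.64 A through the extension cord.
P_line = I² R_line = (17.64)² × 0.895 = 278.4 W
P_source = P_load + P_line = 1940 + 278.4 = 2218 W
η = P_load / P_source = 1940 / 2218 = 0.8745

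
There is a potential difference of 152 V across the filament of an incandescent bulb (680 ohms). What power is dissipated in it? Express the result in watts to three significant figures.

34.0 W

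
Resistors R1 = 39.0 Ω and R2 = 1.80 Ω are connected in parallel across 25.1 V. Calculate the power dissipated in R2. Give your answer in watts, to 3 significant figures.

350 W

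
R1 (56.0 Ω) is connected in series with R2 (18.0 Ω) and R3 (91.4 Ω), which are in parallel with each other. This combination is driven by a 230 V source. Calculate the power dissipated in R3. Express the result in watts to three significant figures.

25.9 W

Reduce the parallel pair to R_p first; the network is then a simple series string.
R_p = (18.0×91.4)/(18.0+91.4) = 15.04 Ω
R_total = 56.0 + 15.04 = 71.04 Ω
I = V / R_total = 230 / 71.04 = 3.238 A
Voltage across the parallel pair: V_p = I × R_p = 3.238 × 15.04 = 48.69 V
With V_p across R3, its power is V_p²/R3.
P_R3 = (48.69)² / 91.4 = 25.94 W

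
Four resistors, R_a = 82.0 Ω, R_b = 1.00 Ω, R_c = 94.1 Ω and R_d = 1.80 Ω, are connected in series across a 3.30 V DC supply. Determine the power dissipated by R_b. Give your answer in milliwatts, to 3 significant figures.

Since the resistors are in series they all carry the loop current I = V/R_total; the power in any one is I²R.
R_total = 82.0 + 1.00 + 94.1 + 1.80 = 178.9 Ω
I = V / R_total = 3.30 / 178.9 = 0.01845 A
P_R_b = I² × R_b = (0.01845)² × 1.00 = 0.0003403 W

0.340 mW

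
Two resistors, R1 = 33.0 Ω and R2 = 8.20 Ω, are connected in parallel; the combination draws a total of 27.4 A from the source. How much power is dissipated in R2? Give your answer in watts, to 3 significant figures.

3950 W

The branches share the same voltage, but only the total current is given — find V from the equivalent resistance first.
1/R_eq = 1/33.0 + 1/8.20 ⇒ R_eq = 6.568 Ω
V = I_total × R_eq = 27.40 × 6.568 = 180.0 V
P_R2 = V² / R2 = (180.0)² / 8.20 = 3950 W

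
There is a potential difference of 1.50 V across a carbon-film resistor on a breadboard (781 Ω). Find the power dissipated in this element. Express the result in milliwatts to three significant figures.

2.88 mW

We know the drop across the element and its resistance — P = V²/R, one step.
P = (1.50 V)² / 781 Ω = 0.002881 W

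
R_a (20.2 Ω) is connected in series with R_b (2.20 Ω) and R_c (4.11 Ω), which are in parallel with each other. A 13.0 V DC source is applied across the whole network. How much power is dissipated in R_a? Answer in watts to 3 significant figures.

7.29 W

Reduce the parallel pair to R_p first; the network is then a simple series string.
R_p = (2.20×4.11)/(2.20+4.11) = 1.433 Ω
R_total = 20.2 + 1.433 = 21.63 Ω
I = V / R_total = 13.0 / 21.63 = 0.6009 A
The full supply current passes through R_a: P = I²R.
P_R_a = (0.6009)² × 20.2 = 7.295 W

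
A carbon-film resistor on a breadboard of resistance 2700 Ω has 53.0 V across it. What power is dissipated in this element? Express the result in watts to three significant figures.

Voltage and resistance are given, so P = V²/R is the one-step route.
P = (53.0 V)² / 2700 Ω = 1.040 W

1.04 W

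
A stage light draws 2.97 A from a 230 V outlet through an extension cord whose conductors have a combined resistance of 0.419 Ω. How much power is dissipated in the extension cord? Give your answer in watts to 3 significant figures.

The extension cord and load are in series, so the same current flows in both; the loss is I²R_line.
The extension cord carries the full 2.97 A.
P_line = I² R_line = (2.970)² × 0.419 = 3.696 W

3.70 W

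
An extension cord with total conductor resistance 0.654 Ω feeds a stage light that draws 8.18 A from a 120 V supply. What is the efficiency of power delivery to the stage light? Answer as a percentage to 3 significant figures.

The extension cord carries the full 8.18 A.
P_line = I² R_line = (8.180)² × 0.654 = 43.76 W
P_source = V I = 120 × 8.180 = 981.6 W; P_load = 937.8 W
η = P_load / P_source = 937.8 / 981.6 = 0.9554

95.5 %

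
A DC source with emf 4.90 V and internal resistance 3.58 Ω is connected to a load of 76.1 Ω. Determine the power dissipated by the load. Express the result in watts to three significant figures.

0.288 W

Find the circuit current first, then P = I²R for the load (series elements share I).
I = ε / (r + R) = 4.90 / (3.58 + 76.1) = 0.06150 A
P_load = I² R = (0.06150)² × 76.1 = 0.2878 W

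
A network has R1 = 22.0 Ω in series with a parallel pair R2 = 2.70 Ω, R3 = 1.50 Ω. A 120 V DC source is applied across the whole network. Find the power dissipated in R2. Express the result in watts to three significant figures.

First combine the parallel branches into one equivalent R_p, then R1 + R_p is a series pair.
R_p = (2.70×1.50)/(2.70+1.50) = 0.9643 Ω
R_total = 22.0 + 0.9643 = 22.96 Ω
I = V / R_total = 120 / 22.96 = 5.226 A
Voltage across the parallel pair: V_p = I × R_p = 5.226 × 0.9643 = 5.039 V
R2 sees V_p directly, so P = V_p² / R2.
P_R2 = (5.039)² / 2.70 = 9.404 W

9.40 W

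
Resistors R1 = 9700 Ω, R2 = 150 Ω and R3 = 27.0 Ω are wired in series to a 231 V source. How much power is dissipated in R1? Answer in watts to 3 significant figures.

Series elements share the same current, so find I first, then use P = I²R.
R_total = 9700 + 150 + 27.0 = 9877 Ω
I = V / R_total = 231 / 9877 = 0.02339 A
P_R1 = I² × R1 = (0.02339)² × 9700 = 5.306 W

5.31 W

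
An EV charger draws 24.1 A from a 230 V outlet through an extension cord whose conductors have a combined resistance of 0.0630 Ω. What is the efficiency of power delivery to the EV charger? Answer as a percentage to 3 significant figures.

The extension cord carries the full 24.1 A.
P_line = I² R_line = (24.10)² × 0.0630 = 36.59 W
P_source = V I = 230 × 24.10 = 5543 W; P_load = 5506 W
η = P_load / P_source = 5506 / 5543 = 0.9934

99.3 %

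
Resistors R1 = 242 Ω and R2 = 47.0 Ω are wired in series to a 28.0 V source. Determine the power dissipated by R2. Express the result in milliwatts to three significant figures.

Every series element carries the same I. Get I from the total resistance, then P = I² × R2.
R_total = 242 + 47.0 = 289.0 Ω
I = V / R_total = 28.0 / 289.0 = 0.09689 A
P_R2 = I² × R2 = (0.09689)² × 47.0 = 0.4412 W

441 mW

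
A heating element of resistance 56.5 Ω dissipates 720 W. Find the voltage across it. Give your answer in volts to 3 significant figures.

From P = V I = I²R = V²/R, with the two given quantities we get V = √(P R).
V = √(720 × 56.5) = 201.7 V

202 V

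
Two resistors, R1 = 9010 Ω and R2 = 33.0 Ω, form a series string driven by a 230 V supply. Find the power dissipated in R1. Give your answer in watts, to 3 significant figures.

Since the resistors are in series they all carry the loop current I = V/R_total; the power in any one is I²R.
R_total = 9010 + 33.0 = 9043 Ω
I = V / R_total = 230 / 9043 = 0.02543 A
P_R1 = I² × R1 = (0.02543)² × 9010 = 5.828 W

5.83 W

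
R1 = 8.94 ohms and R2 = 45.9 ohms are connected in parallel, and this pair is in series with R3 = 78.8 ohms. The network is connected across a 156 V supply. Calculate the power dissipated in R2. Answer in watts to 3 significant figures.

3.99 W

Reduce the parallel combination to a single R_p; the circuit then becomes R_p in series with the remaining resistor.
R_p = (8.94×45.9)/(8.94+45.9) = 7.483 Ω
R_total = R_p + 78.8 = 7.483 + 78.8 = 86.28 Ω
I = V / R_total = 156 / 86.28 = 1.808 A
Voltage across the parallel pair: V_p = I × R_p = 1.808 × 7.483 = 13.53 V
R2 has V_p across it, so P = V_p²/R2.
P_R2 = (13.53)² / 45.9 = 3.987 W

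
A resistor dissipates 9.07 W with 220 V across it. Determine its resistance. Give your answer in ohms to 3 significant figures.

From P = V I = I²R = V²/R, with the two given quantities we get R = V² / P.
R = (220)² / 9.07 = 5336 Ω

5340 Ω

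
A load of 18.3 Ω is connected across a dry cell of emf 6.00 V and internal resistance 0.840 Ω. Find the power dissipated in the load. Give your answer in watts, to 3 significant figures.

With r and R in series, I = ε/(r+R); the load dissipates I²R.
I = ε / (r + R) = 6.00 / (0.840 + 18.3) = 0.3135 A
P_load = I² R = (0.3135)² × 18.3 = 1.798 W

1.80 W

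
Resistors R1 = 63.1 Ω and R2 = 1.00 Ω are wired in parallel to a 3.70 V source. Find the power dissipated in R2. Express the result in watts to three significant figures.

Each parallel branch sees the full supply voltage, so P = V²/R applies directly to the target branch.
P_R2 = V² / R2 = (3.70)² / 1.00 Ω = 13.69 W

13.7 W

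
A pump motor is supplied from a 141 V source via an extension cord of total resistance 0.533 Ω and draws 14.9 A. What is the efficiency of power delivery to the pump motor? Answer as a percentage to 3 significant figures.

The extension cord carries the full 14.9 A.
P_line = I² R_line = (14.90)² × 0.533 = 118.3 W
P_source = V I = 141 × 14.90 = 2101 W; P_load = 1983 W
η = P_load / P_source = 1983 / 2101 = 0.9437

94.4 %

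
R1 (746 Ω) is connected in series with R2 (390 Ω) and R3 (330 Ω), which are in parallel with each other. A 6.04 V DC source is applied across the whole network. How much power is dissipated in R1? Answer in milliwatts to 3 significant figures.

31.8 mW

Replace R2 and R3 with their parallel equivalent so the circuit becomes R1 in series with R_p.
R_p = (390×330)/(390+330) = 178.8 Ω
R_total = 746 + 178.8 = 924.8 Ω
I = V / R_total = 6.04 / 924.8 = 0.006531 A
R1 carries the full series current, so P = I²R.
P_R1 = (0.006531)² × 746 = 0.03182 W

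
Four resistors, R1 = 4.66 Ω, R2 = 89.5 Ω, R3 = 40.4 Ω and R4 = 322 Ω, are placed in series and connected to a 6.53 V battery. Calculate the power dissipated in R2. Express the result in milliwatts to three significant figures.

Series elements share the same current, so find I first, then use P = I²R.
R_total = 4.66 + 89.5 + 40.4 + 322 = 456.6 Ω
I = V / R_total = 6.53 / 456.6 = 0.01430 A
P_R2 = I² × R2 = (0.01430)² × 89.5 = 0.01831 W

18.3 mW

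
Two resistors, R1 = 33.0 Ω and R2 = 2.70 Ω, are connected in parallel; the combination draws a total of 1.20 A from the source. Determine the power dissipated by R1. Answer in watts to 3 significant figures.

0.272 W

Parallel branches share V, not I — compute V via R_eq, then use V²/R for the target branch.
1/R_eq = 1/33.0 + 1/2.70 ⇒ R_eq = 2.496 Ω
V = I_total × R_eq = 1.200 × 2.496 = 2.995 V
P_R1 = V² / R1 = (2.995)² / 33.0 = 0.2718 W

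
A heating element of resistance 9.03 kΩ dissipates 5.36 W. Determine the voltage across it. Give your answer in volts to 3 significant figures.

Inverting the appropriate power form: V = √(P R).
V = √(5.36 × 9030) = 220.0 V

220 V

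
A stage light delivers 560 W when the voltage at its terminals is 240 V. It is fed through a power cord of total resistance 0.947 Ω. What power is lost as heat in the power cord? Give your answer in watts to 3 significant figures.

5.16 W

The power cord is a series resistance carrying the load current; its dissipation is I²R_line.
I = P / V = 560 / 240 = 2.333 A through the power cord.
P_line = I² R_line = (2.333)² × 0.947 = 5.156 W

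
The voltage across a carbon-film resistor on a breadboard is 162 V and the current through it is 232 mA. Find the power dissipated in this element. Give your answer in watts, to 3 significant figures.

Since both terminal voltage and current are stated, P = V I gives the power in one step.
P = 162 V × 0.2320 A = 37.58 W

37.6 W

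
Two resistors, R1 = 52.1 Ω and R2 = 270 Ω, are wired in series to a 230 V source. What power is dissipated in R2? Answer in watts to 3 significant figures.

Since the resistors are in series they all carry the loop current I = V/R_total; the power in any one is I²R.
R_total = 52.1 + 270 = 322.1 Ω
I = V / R_total = 230 / 322.1 = 0.7141 A
P_R2 = I² × R2 = (0.7141)² × 270 = 137.7 W

138 W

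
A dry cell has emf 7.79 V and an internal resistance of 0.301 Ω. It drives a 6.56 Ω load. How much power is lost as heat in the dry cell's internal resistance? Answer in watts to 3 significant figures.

r is in series with the load, so it carries the full circuit current — the loss in it is I²r.
I = ε / (r + R) = 7.79 / (0.301 + 6.56) = 1.135 A
P_int = I² r = (1.135)² × 0.301 = 0.3880 W

0.388 W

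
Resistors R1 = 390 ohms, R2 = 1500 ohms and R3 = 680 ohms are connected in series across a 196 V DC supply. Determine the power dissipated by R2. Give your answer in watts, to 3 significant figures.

The current is common to all series resistors; compute it, then apply P = I²R for the target.
R_total = 390 + 1500 + 680 = 2570 Ω
I = V / R_total = 196 / 2570 = 0.07626 A
P_R2 = I² × R2 = (0.07626)² × 1500 = 8.724 W

8.72 W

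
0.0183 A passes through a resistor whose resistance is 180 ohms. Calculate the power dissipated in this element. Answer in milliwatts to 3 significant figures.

60.3 mW

With I and R stated, P = I²R applies in one step.
P = (0.01830 A)² × 180 Ω = 0.06028 W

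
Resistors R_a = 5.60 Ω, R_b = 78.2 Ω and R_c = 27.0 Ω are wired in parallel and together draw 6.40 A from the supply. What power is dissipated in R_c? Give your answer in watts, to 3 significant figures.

Only the total current is stated, so first find the parallel equivalent to get the voltage across the combination.
1/R_eq = 1/5.60 + 1/78.2 + 1/27.0 ⇒ R_eq = 4.378 Ω
V = I_total × R_eq = 6.400 × 4.378 = 28.02 V
P_R_c = V² / R_c = (28.02)² / 27.0 = 29.08 W

29.1 W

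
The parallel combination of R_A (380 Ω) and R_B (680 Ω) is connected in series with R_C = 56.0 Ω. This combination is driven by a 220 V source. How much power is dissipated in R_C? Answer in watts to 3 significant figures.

30.2 W

Reduce the parallel combination to a single R_p; the circuit then becomes R_p in series with the remaining resistor.
R_p = (380×680)/(380+680) = 243.8 Ω
R_total = R_p + 56.0 = 243.8 + 56.0 = 299.8 Ω
I = V / R_total = 220 / 299.8 = 0.7339 A
All the supply current flows through R_C; use P = I²R_C.
P_R_C = (0.7339)² × 56.0 = 30.16 W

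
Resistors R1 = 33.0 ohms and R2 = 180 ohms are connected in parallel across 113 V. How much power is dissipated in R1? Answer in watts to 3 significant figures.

Every branch has 113 V across it, so for R1 the power is simply V²/R.
P_R1 = V² / R1 = (113)² / 33.0 Ω = 386.9 W

387 W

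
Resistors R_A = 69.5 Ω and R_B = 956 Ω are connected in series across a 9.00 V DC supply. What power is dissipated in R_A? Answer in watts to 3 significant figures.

Every series element carries the same I. Get I from the total resistance, then P = I² × R_A.
R_total = 69.5 + 956 = 1026 Ω
I = V / R_total = 9.00 / 1026 = 0.008776 A
P_R_A = I² × R_A = (0.008776)² × 69.5 = 0.005353 W

0.00535 W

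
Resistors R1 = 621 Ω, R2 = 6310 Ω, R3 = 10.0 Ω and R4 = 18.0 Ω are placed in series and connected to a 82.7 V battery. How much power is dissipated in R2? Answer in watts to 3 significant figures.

0.891 W

In a series string the same current flows through every resistor — find that current, then P = I²R for the one we want.
R_total = 621 + 6310 + 10.0 + 18.0 = 6959 Ω
I = V / R_total = 82.7 / 6959 = 0.01188 A
P_R2 = I² × R2 = (0.01188)² × 6310 = 0.8911 W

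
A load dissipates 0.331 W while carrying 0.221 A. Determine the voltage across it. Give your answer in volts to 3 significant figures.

1.50 V

Rearranging the power relation for the two known quantities gives V = P / I.
V = 0.331 / 0.2210 = 1.498 V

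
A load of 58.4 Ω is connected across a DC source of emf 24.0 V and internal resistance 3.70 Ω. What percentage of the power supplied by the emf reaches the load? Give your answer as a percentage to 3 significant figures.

η = P_load/(P_load+P_int) = I²R/(I²R+I²r) = R/(R+r) — the I² cancels for series elements.
η = R / (R + r) = 58.4 / (58.4 + 3.70) = 0.9404

94.0 %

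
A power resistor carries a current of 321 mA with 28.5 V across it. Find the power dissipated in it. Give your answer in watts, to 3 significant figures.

Since both terminal voltage and current are stated, P = V I gives the power in one step.
P = 28.5 V × 0.3210 A = 9.149 W

9.15 W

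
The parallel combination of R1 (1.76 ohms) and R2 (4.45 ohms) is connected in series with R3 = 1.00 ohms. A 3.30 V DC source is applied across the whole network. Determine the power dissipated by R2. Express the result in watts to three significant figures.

First find R_p for the parallel pair, then treat R_p + R3 as a series loop.
R_p = (1.76×4.45)/(1.76+4.45) = 1.261 Ω
R_total = R_p + 1.00 = 1.261 + 1.00 = 2.261 Ω
I = V / R_total = 3.30 / 2.261 = 1.459 A
Voltage across the parallel pair: V_p = I × R_p = 1.459 × 1.261 = 1.841 V
R2 has V_p across it, so P = V_p²/R2.
P_R2 = (1.841)² / 4.45 = 0.7613 W

0.761 W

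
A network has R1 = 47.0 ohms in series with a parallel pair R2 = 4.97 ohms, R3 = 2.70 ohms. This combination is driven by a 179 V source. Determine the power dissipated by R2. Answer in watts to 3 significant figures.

Reduce the parallel pair to R_p first; the network is then a simple series string.
R_p = (4.97×2.70)/(4.97+2.70) = 1.750 Ω
R_total = 47.0 + 1.750 = 48.75 Ω
I = V / R_total = 179 / 48.75 = 3.672 A
Voltage across the parallel pair: V_p = I × R_p = 3.672 × 1.750 = 6.424 V
With V_p across R2, its power is V_p²/R2.
P_R2 = (6.424)² / 4.97 = 8.303 W

8.30 W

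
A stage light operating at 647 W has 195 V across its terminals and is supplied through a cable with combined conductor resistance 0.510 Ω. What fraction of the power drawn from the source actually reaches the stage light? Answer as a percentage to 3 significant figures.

99.1 %

I = P / V = 647 / 195 = 3.318 A through the cable.
P_line = I² R_line = (3.318)² × 0.510 = 5.614 W
P_source = P_load + P_line = 647.0 + 5.614 = 652.6 W
η = P_load / P_source = 647.0 / 652.6 = 0.9914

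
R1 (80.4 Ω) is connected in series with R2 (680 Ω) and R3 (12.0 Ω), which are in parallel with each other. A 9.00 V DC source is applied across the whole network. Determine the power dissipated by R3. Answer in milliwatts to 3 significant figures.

First combine the parallel branches into one equivalent R_p, then R1 + R_p is a series pair.
R_p = (680×12.0)/(680+12.0) = 11.79 Ω
R_total = 80.4 + 11.79 = 92.19 Ω
I = V / R_total = 9.00 / 92.19 = 0.09762 A
Voltage across the parallel pair: V_p = I × R_p = 0.09762 × 11.79 = 1.151 V
R3 is across V_p, so use P = V²/R for that branch.
P_R3 = (1.151)² / 12.0 = 0.1104 W

110 mW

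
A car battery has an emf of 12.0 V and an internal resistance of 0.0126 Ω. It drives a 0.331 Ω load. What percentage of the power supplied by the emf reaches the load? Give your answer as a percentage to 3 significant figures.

96.3 %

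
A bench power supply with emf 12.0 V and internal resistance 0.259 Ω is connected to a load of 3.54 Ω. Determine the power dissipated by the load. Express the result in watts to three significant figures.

Load and internal resistance form a series loop — compute the loop current, then the load power via I²R.
I = ε / (r + R) = 12.0 / (0.259 + 3.54) = 3.159 A
P_load = I² R = (3.159)² × 3.54 = 35.32 W

35.3 W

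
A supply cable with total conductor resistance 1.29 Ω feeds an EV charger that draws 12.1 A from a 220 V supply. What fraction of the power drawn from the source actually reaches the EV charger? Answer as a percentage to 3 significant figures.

92.9 %

The supply cable carries the full 12.1 A.
P_line = I² R_line = (12.10)² × 1.29 = 188.9 W
P_source = V I = 220 × 12.10 = 2662 W; P_load = 2473 W
η = P_load / P_source = 2473 / 2662 = 0.9291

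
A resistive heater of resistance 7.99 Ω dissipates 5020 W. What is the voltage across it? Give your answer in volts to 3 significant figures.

200 V

Inverting the appropriate power form: V = √(P R).
V = √(5020 × 7.99) = 200.3 V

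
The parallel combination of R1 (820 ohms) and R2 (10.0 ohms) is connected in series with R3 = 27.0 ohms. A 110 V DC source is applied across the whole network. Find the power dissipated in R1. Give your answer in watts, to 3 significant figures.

Collapse the R1‖R2 pair into one equivalent R_p; then R_p and R3 form a series string.
R_p = (820×10.0)/(820+10.0) = 9.880 Ω
R_total = R_p + 27.0 = 9.880 + 27.0 = 36.88 Ω
I = V / R_total = 110 / 36.88 = 2.983 A
Voltage across the parallel pair: V_p = I × R_p = 2.983 × 9.880 = 29.47 V
Use P = V²/R for R1 with V = V_p.
P_R1 = (29.47)² / 820 = 1.059 W

1.06 W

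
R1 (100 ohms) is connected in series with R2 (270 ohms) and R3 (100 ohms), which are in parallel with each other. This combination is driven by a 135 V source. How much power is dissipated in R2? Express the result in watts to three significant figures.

Replace R2 and R3 with their parallel equivalent so the circuit becomes R1 in series with R_p.
R_p = (270×100)/(270+100) = 72.97 Ω
R_total = 100 + 72.97 = 173.0 Ω
I = V / R_total = 135 / 173.0 = 0.7805 A
Voltage across the parallel pair: V_p = I × R_p = 0.7805 × 72.97 = 56.95 V
R2 sees V_p directly, so P = V_p² / R2.
P_R2 = (56.95)² / 270 = 12.01 W

12.0 W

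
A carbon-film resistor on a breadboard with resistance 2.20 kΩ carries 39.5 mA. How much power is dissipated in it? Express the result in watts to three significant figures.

Knowing I and R, the power is just I²R — no need to find V first.
P = (0.03950 A)² × 2200 Ω = 3.433 W

3.43 W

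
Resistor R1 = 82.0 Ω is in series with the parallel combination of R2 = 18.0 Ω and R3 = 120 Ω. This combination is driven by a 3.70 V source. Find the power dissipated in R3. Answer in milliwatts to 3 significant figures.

2.93 mW

Collapse R2‖R3 to a single equivalent, reducing the network to two series elements.
R_p = (18.0×120)/(18.0+120) = 15.65 Ω
R_total = 82.0 + 15.65 = 97.65 Ω
I = V / R_total = 3.70 / 97.65 = 0.03789 A
Voltage across the parallel pair: V_p = I × R_p = 0.03789 × 15.65 = 0.5931 V
R3 sees V_p directly, so P = V_p² / R3.
P_R3 = (0.5931)² / 120 = 0.002931 W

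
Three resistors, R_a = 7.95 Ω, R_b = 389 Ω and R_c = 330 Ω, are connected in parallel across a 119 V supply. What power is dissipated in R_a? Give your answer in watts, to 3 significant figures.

R_a sits directly across the source, so P = V²/R with V = 119 V.
P_R_a = V² / R_a = (119)² / 7.95 Ω = 1781 W

1780 W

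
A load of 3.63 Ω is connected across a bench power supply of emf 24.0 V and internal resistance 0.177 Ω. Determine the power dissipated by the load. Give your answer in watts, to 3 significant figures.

With r and R in series, I = ε/(r+R); the load dissipates I²R.
I = ε / (r + R) = 24.0 / (0.177 + 3.63) = 6.304 A
P_load = I² R = (6.304)² × 3.63 = 144.3 W

144 W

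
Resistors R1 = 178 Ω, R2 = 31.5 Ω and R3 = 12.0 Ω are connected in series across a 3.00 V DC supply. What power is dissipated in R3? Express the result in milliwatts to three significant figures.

2.20 mW

The current is common to all series resistors; compute it, then apply P = I²R for the target.
R_total = 178 + 31.5 + 12.0 = 221.5 Ω
I = V / R_total = 3.00 / 221.5 = 0.01354 A
P_R3 = I² × R3 = (0.01354)² × 12.0 = 0.002201 W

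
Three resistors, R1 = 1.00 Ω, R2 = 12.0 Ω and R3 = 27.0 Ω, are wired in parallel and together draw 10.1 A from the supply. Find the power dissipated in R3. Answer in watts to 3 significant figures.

3.01 W

We need the common branch voltage; get it from I_total × R_eq, then P = V²/R for the branch.
1/R_eq = 1/1.00 + 1/12.0 + 1/27.0 ⇒ R_eq = 0.8926 Ω
V = I_total × R_eq = 10.10 × 0.8926 = 9.015 V
P_R3 = V² / R3 = (9.015)² / 27.0 = 3.010 W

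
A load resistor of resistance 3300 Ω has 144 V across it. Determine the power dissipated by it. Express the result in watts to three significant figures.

V and R are stated; P = V²/R avoids computing the current.
P = (144 V)² / 3300 Ω = 6.284 W

6.28 W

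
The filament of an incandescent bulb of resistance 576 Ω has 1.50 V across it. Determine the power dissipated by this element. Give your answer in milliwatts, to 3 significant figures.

V and R are stated; P = V²/R avoids computing the current.
P = (1.50 V)² / 576 Ω = 0.003906 W

3.91 mW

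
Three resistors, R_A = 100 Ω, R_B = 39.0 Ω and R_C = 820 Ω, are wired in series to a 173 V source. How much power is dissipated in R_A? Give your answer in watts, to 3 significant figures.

In a series string the same current flows through every resistor — find that current, then P = I²R for the one we want.
R_total = 100 + 39.0 + 820 = 959.0 Ω
I = V / R_total = 173 / 959.0 = 0.1804 A
P_R_A = I² × R_A = (0.1804)² × 100 = 3.254 W

3.25 W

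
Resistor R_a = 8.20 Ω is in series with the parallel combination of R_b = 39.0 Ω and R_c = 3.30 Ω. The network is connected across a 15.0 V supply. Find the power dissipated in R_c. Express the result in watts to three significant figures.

4.99 W

Collapse R_b‖R_c to a single equivalent, reducing the network to two series elements.
R_p = (39.0×3.30)/(39.0+3.30) = 3.043 Ω
R_total = 8.20 + 3.043 = 11.24 Ω
I = V / R_total = 15.0 / 11.24 = 1.334 A
Voltage across the parallel pair: V_p = I × R_p = 1.334 × 3.043 = 4.059 V
With V_p across R_c, its power is V_p²/R_c.
P_R_c = (4.059)² / 3.30 = 4.994 W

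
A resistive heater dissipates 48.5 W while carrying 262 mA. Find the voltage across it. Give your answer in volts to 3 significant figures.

185 V

Inverting the appropriate power form: V = P / I.
V = 48.5 / 0.2620 = 185.1 V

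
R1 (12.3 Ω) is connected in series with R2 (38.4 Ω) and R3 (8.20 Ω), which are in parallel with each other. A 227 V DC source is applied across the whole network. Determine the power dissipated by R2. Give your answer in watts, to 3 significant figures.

Reduce the parallel pair to R_p first; the network is then a simple series string.
R_p = (38.4×8.20)/(38.4+8.20) = 6.757 Ω
R_total = 12.3 + 6.757 = 19.06 Ω
I = V / R_total = 227 / 19.06 = 11.91 A
Voltage across the parallel pair: V_p = I × R_p = 11.91 × 6.757 = 80.49 V
R2 sees V_p directly, so P = V_p² / R2.
P_R2 = (80.49)² / 38.4 = 168.7 W

169 W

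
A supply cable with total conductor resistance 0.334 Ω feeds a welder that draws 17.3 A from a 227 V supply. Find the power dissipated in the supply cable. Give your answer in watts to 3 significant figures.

Only the current and the line resistance are needed for the I²R loss.
The supply cable carries the full 17.3 A.
P_line = I² R_line = (17.30)² × 0.334 = 99.96 W

100 W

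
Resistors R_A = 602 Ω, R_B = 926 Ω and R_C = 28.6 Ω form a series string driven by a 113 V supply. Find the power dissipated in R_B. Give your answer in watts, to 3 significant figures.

4.88 W

Every series element carries the same I. Get I from the total resistance, then P = I² × R_B.
R_total = 602 + 926 + 28.6 = 1557 Ω
I = V / R_total = 113 / 1557 = 0.07259 A
P_R_B = I² × R_B = (0.07259)² × 926 = 4.880 W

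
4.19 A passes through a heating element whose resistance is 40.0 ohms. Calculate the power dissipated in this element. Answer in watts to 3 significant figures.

702 W

The current through and the resistance of the element are both given; use P = I²R.
P = (4.190 A)² × 40.0 Ω = 702.2 W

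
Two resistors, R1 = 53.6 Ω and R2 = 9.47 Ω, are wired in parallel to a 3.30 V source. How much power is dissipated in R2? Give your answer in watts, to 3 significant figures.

Each parallel branch sees the full supply voltage, so P = V²/R applies directly to the target branch.
P_R2 = V² / R2 = (3.30)² / 9.47 Ω = 1.150 W

1.15 W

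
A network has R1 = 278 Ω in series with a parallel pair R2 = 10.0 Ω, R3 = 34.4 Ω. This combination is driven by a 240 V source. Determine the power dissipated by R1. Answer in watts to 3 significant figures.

Replace R2 and R3 with their parallel equivalent so the circuit becomes R1 in series with R_p.
R_p = (10.0×34.4)/(10.0+34.4) = 7.748 Ω
R_total = 278 + 7.748 = 285.7 Ω
I = V / R_total = 240 / 285.7 = 0.8399 A
All the current flows through R1; use P = I²R.
P_R1 = (0.8399)² × 278 = 196.1 W

196 W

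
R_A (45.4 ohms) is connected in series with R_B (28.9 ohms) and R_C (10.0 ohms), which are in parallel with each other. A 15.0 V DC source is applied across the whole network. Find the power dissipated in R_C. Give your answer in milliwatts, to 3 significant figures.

445 mW

First combine the parallel branches into one equivalent R_p, then R_A + R_p is a series pair.
R_p = (28.9×10.0)/(28.9+10.0) = 7.429 Ω
R_total = 45.4 + 7.429 = 52.83 Ω
I = V / R_total = 15.0 / 52.83 = 0.2839 A
Voltage across the parallel pair: V_p = I × R_p = 0.2839 × 7.429 = 2.109 V
R_C sees V_p directly, so P = V_p² / R_C.
P_R_C = (2.109)² / 10.0 = 0.4450 W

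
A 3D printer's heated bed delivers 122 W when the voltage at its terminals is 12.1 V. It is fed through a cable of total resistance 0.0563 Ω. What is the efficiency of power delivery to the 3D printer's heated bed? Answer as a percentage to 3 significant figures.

95.5 %

I = P / V = 122 / 12.1 = 10.08 A through the cable.
P_line = I² R_line = (10.08)² × 0.0563 = 5.723 W
P_source = P_load + P_line = 122.0 + 5.723 = 127.7 W
η = P_load / P_source = 122.0 / 127.7 = 0.9552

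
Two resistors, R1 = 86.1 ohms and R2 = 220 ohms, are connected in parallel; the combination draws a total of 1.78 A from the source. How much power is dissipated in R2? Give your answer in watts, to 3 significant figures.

55.1 W

Parallel branches share V, not I — compute V via R_eq, then use V²/R for the target branch.
1/R_eq = 1/86.1 + 1/220 ⇒ R_eq = 61.88 Ω
V = I_total × R_eq = 1.780 × 61.88 = 110.1 V
P_R2 = V² / R2 = (110.1)² / 220 = 55.15 W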